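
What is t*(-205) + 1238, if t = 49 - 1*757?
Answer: 146378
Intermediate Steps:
t = -708 (t = 49 - 757 = -708)
t*(-205) + 1238 = -708*(-205) + 1238 = 145140 + 1238 = 146378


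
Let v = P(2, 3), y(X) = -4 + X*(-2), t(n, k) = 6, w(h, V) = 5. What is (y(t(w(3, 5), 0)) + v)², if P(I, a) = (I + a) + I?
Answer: 81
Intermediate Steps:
y(X) = -4 - 2*X
P(I, a) = a + 2*I
v = 7 (v = 3 + 2*2 = 3 + 4 = 7)
(y(t(w(3, 5), 0)) + v)² = ((-4 - 2*6) + 7)² = ((-4 - 12) + 7)² = (-16 + 7)² = (-9)² = 81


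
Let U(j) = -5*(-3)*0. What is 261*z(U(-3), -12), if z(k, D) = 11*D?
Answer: -34452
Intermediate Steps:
U(j) = 0 (U(j) = 15*0 = 0)
261*z(U(-3), -12) = 261*(11*(-12)) = 261*(-132) = -34452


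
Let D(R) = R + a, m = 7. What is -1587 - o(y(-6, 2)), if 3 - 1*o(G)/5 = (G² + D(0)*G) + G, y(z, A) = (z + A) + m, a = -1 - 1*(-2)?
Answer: -1527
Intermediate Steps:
a = 1 (a = -1 + 2 = 1)
D(R) = 1 + R (D(R) = R + 1 = 1 + R)
y(z, A) = 7 + A + z (y(z, A) = (z + A) + 7 = (A + z) + 7 = 7 + A + z)
o(G) = 15 - 10*G - 5*G² (o(G) = 15 - 5*((G² + (1 + 0)*G) + G) = 15 - 5*((G² + 1*G) + G) = 15 - 5*((G² + G) + G) = 15 - 5*((G + G²) + G) = 15 - 5*(G² + 2*G) = 15 + (-10*G - 5*G²) = 15 - 10*G - 5*G²)
-1587 - o(y(-6, 2)) = -1587 - (15 - 10*(7 + 2 - 6) - 5*(7 + 2 - 6)²) = -1587 - (15 - 10*3 - 5*3²) = -1587 - (15 - 30 - 5*9) = -1587 - (15 - 30 - 45) = -1587 - 1*(-60) = -1587 + 60 = -1527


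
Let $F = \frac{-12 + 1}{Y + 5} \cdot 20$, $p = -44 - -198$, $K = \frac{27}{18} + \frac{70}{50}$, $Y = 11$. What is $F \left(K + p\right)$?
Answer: $- \frac{17259}{8} \approx -2157.4$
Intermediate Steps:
$K = \frac{29}{10}$ ($K = 27 \cdot \frac{1}{18} + 70 \cdot \frac{1}{50} = \frac{3}{2} + \frac{7}{5} = \frac{29}{10} \approx 2.9$)
$p = 154$ ($p = -44 + 198 = 154$)
$F = - \frac{55}{4}$ ($F = \frac{-12 + 1}{11 + 5} \cdot 20 = - \frac{11}{16} \cdot 20 = \left(-11\right) \frac{1}{16} \cdot 20 = \left(- \frac{11}{16}\right) 20 = - \frac{55}{4} \approx -13.75$)
$F \left(K + p\right) = - \frac{55 \left(\frac{29}{10} + 154\right)}{4} = \left(- \frac{55}{4}\right) \frac{1569}{10} = - \frac{17259}{8}$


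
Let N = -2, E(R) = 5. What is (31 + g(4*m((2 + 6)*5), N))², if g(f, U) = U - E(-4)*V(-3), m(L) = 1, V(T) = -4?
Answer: 2401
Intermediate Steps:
g(f, U) = 20 + U (g(f, U) = U - 5*(-4) = U - 1*(-20) = U + 20 = 20 + U)
(31 + g(4*m((2 + 6)*5), N))² = (31 + (20 - 2))² = (31 + 18)² = 49² = 2401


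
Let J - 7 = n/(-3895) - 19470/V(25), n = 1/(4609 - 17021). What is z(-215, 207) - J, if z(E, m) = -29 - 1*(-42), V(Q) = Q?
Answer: 37940951951/48344740 ≈ 784.80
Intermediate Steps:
z(E, m) = 13 (z(E, m) = -29 + 42 = 13)
n = -1/12412 (n = 1/(-12412) = -1/12412 ≈ -8.0567e-5)
J = -37312470331/48344740 (J = 7 + (-1/12412/(-3895) - 19470/25) = 7 + (-1/12412*(-1/3895) - 19470*1/25) = 7 + (1/48344740 - 3894/5) = 7 - 37650883511/48344740 = -37312470331/48344740 ≈ -771.80)
z(-215, 207) - J = 13 - 1*(-37312470331/48344740) = 13 + 37312470331/48344740 = 37940951951/48344740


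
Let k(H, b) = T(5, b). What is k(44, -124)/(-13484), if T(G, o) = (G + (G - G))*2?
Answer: -5/6742 ≈ -0.00074162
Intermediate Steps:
T(G, o) = 2*G (T(G, o) = (G + 0)*2 = G*2 = 2*G)
k(H, b) = 10 (k(H, b) = 2*5 = 10)
k(44, -124)/(-13484) = 10/(-13484) = 10*(-1/13484) = -5/6742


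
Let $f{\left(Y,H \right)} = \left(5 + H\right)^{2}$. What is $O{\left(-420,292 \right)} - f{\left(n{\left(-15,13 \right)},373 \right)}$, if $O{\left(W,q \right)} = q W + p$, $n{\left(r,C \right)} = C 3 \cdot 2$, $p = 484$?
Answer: $-265040$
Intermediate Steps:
$n{\left(r,C \right)} = 6 C$ ($n{\left(r,C \right)} = 3 C 2 = 6 C$)
$O{\left(W,q \right)} = 484 + W q$ ($O{\left(W,q \right)} = q W + 484 = W q + 484 = 484 + W q$)
$O{\left(-420,292 \right)} - f{\left(n{\left(-15,13 \right)},373 \right)} = \left(484 - 122640\right) - \left(5 + 373\right)^{2} = \left(484 - 122640\right) - 378^{2} = -122156 - 142884 = -265040$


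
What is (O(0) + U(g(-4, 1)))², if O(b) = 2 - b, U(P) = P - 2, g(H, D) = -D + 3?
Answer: 4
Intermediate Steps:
g(H, D) = 3 - D
U(P) = -2 + P
(O(0) + U(g(-4, 1)))² = ((2 - 1*0) + (-2 + (3 - 1*1)))² = ((2 + 0) + (-2 + (3 - 1)))² = (2 + (-2 + 2))² = (2 + 0)² = 2² = 4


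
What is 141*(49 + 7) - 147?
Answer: 7749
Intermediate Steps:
141*(49 + 7) - 147 = 141*56 - 147 = 7896 - 147 = 7749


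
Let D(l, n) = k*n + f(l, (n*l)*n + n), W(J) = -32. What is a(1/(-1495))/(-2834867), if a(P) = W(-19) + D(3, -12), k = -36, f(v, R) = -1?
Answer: -57/404981 ≈ -0.00014075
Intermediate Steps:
D(l, n) = -1 - 36*n (D(l, n) = -36*n - 1 = -1 - 36*n)
a(P) = 399 (a(P) = -32 + (-1 - 36*(-12)) = -32 + (-1 + 432) = -32 + 431 = 399)
a(1/(-1495))/(-2834867) = 399/(-2834867) = 399*(-1/2834867) = -57/404981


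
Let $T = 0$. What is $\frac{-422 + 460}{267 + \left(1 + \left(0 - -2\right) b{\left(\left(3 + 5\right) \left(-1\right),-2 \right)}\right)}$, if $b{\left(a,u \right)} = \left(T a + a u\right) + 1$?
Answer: $\frac{19}{151} \approx 0.12583$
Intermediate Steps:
$b{\left(a,u \right)} = 1 + a u$ ($b{\left(a,u \right)} = \left(0 a + a u\right) + 1 = \left(0 + a u\right) + 1 = a u + 1 = 1 + a u$)
$\frac{-422 + 460}{267 + \left(1 + \left(0 - -2\right) b{\left(\left(3 + 5\right) \left(-1\right),-2 \right)}\right)} = \frac{-422 + 460}{267 + \left(1 + \left(0 - -2\right) \left(1 + \left(3 + 5\right) \left(-1\right) \left(-2\right)\right)\right)} = \frac{38}{267 + \left(1 + \left(0 + 2\right) \left(1 + 8 \left(-1\right) \left(-2\right)\right)\right)} = \frac{38}{267 + \left(1 + 2 \left(1 - -16\right)\right)} = \frac{38}{267 + \left(1 + 2 \left(1 + 16\right)\right)} = \frac{38}{267 + \left(1 + 2 \cdot 17\right)} = \frac{38}{267 + \left(1 + 34\right)} = \frac{38}{267 + 35} = \frac{38}{302} = 38 \cdot \frac{1}{302} = \frac{19}{151}$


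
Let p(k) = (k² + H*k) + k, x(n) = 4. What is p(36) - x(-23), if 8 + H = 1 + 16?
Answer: 1652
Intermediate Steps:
H = 9 (H = -8 + (1 + 16) = -8 + 17 = 9)
p(k) = k² + 10*k (p(k) = (k² + 9*k) + k = k² + 10*k)
p(36) - x(-23) = 36*(10 + 36) - 1*4 = 36*46 - 4 = 1656 - 4 = 1652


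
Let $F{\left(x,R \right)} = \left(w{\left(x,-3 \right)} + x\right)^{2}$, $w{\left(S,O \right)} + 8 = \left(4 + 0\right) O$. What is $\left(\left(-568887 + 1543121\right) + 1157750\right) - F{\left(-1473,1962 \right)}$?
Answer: $-97065$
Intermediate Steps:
$w{\left(S,O \right)} = -8 + 4 O$ ($w{\left(S,O \right)} = -8 + \left(4 + 0\right) O = -8 + 4 O$)
$F{\left(x,R \right)} = \left(-20 + x\right)^{2}$ ($F{\left(x,R \right)} = \left(\left(-8 + 4 \left(-3\right)\right) + x\right)^{2} = \left(\left(-8 - 12\right) + x\right)^{2} = \left(-20 + x\right)^{2}$)
$\left(\left(-568887 + 1543121\right) + 1157750\right) - F{\left(-1473,1962 \right)} = \left(\left(-568887 + 1543121\right) + 1157750\right) - \left(-20 - 1473\right)^{2} = \left(974234 + 1157750\right) - \left(-1493\right)^{2} = 2131984 - 2229049 = -97065$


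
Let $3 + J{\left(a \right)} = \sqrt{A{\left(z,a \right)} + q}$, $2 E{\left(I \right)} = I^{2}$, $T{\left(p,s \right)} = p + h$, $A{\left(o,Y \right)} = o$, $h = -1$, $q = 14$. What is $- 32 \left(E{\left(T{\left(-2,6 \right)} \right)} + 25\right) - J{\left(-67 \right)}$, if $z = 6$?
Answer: $-941 - 2 \sqrt{5} \approx -945.47$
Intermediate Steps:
$T{\left(p,s \right)} = -1 + p$ ($T{\left(p,s \right)} = p - 1 = -1 + p$)
$E{\left(I \right)} = \frac{I^{2}}{2}$
$J{\left(a \right)} = -3 + 2 \sqrt{5}$ ($J{\left(a \right)} = -3 + \sqrt{6 + 14} = -3 + \sqrt{20} = -3 + 2 \sqrt{5}$)
$- 32 \left(E{\left(T{\left(-2,6 \right)} \right)} + 25\right) - J{\left(-67 \right)} = - 32 \left(\frac{\left(-1 - 2\right)^{2}}{2} + 25\right) - \left(-3 + 2 \sqrt{5}\right) = - 32 \left(\frac{\left(-3\right)^{2}}{2} + 25\right) + \left(3 - 2 \sqrt{5}\right) = - 32 \left(\frac{1}{2} \cdot 9 + 25\right) + \left(3 - 2 \sqrt{5}\right) = - 32 \left(\frac{9}{2} + 25\right) + \left(3 - 2 \sqrt{5}\right) = \left(-32\right) \frac{59}{2} + \left(3 - 2 \sqrt{5}\right) = -944 + \left(3 - 2 \sqrt{5}\right) = -941 - 2 \sqrt{5}$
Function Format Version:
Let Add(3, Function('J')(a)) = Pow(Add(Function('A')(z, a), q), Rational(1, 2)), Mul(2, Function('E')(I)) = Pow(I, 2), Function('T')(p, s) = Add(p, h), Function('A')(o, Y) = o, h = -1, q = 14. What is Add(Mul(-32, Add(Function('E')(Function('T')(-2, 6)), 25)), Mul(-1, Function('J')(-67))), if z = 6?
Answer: Add(-941, Mul(-2, Pow(5, Rational(1, 2)))) ≈ -945.47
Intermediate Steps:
Function('T')(p, s) = Add(-1, p) (Function('T')(p, s) = Add(p, -1) = Add(-1, p))
Function('E')(I) = Mul(Rational(1, 2), Pow(I, 2))
Function('J')(a) = Add(-3, Mul(2, Pow(5, Rational(1, 2)))) (Function('J')(a) = Add(-3, Pow(Add(6, 14), Rational(1, 2))) = Add(-3, Pow(20, Rational(1, 2))) = Add(-3, Mul(2, Pow(5, Rational(1, 2)))))
Add(Mul(-32, Add(Function('E')(Function('T')(-2, 6)), 25)), Mul(-1, Function('J')(-67))) = Add(Mul(-32, Add(Mul(Rational(1, 2), Pow(Add(-1, -2), 2)), 25)), Mul(-1, Add(-3, Mul(2, Pow(5, Rational(1, 2)))))) = Add(Mul(-32, Add(Mul(Rational(1, 2), Pow(-3, 2)), 25)), Add(3, Mul(-2, Pow(5, Rational(1, 2))))) = Add(Mul(-32, Add(Mul(Rational(1, 2), 9), 25)), Add(3, Mul(-2, Pow(5, Rational(1, 2))))) = Add(Mul(-32, Add(Rational(9, 2), 25)), Add(3, Mul(-2, Pow(5, Rational(1, 2))))) = Add(Mul(-32, Rational(59, 2)), Add(3, Mul(-2, Pow(5, Rational(1, 2))))) = Add(-944, Add(3, Mul(-2, Pow(5, Rational(1, 2))))) = Add(-941, Mul(-2, Pow(5, Rational(1, 2))))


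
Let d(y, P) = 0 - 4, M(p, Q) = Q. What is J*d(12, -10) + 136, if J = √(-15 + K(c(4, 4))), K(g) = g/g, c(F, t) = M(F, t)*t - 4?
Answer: 136 - 4*I*√14 ≈ 136.0 - 14.967*I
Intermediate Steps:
d(y, P) = -4
c(F, t) = -4 + t² (c(F, t) = t*t - 4 = t² - 4 = -4 + t²)
K(g) = 1
J = I*√14 (J = √(-15 + 1) = √(-14) = I*√14 ≈ 3.7417*I)
J*d(12, -10) + 136 = (I*√14)*(-4) + 136 = -4*I*√14 + 136 = 136 - 4*I*√14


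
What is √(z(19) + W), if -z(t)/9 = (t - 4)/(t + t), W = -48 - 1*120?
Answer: I*√247722/38 ≈ 13.098*I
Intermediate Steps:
W = -168 (W = -48 - 120 = -168)
z(t) = -9*(-4 + t)/(2*t) (z(t) = -9*(t - 4)/(t + t) = -9*(-4 + t)/(2*t))
√(z(19) + W) = √((-9/2 + 18/19) - 168) = √(-135/38 - 168) = √(-6519/38) = I*√247722/38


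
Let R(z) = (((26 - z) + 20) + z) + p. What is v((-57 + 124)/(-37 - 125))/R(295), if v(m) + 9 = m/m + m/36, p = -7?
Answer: -46723/227448 ≈ -0.20542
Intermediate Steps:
R(z) = 39 (R(z) = (((26 - z) + 20) + z) - 7 = ((46 - z) + z) - 7 = 46 - 7 = 39)
v(m) = -8 + m/36 (v(m) = -9 + (m/m + m/36) = -9 + (1 + m*(1/36)) = -9 + (1 + m/36) = -8 + m/36)
v((-57 + 124)/(-37 - 125))/R(295) = (-8 + ((-57 + 124)/(-37 - 125))/36)/39 = (-8 + (67/(-162))/36)*(1/39) = (-8 + (67*(-1/162))/36)*(1/39) = (-8 + (1/36)*(-67/162))*(1/39) = (-8 - 67/5832)*(1/39) = -46723/5832*1/39 = -46723/227448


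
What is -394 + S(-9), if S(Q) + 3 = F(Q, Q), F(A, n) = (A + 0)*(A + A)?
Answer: -235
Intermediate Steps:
F(A, n) = 2*A² (F(A, n) = A*(2*A) = 2*A²)
S(Q) = -3 + 2*Q²
-394 + S(-9) = -394 + (-3 + 2*(-9)²) = -394 + (-3 + 2*81) = -394 + (-3 + 162) = -394 + 159 = -235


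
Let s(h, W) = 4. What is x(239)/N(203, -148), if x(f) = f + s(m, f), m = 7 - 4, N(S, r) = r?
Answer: -243/148 ≈ -1.6419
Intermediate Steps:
m = 3
x(f) = 4 + f (x(f) = f + 4 = 4 + f)
x(239)/N(203, -148) = (4 + 239)/(-148) = 243*(-1/148) = -243/148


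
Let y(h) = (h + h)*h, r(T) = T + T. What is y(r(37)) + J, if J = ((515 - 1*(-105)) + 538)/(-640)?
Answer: 3504061/320 ≈ 10950.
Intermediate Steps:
r(T) = 2*T
y(h) = 2*h**2 (y(h) = (2*h)*h = 2*h**2)
J = -579/320 (J = -((515 + 105) + 538)/640 = -(620 + 538)/640 = -1/640*1158 = -579/320 ≈ -1.8094)
y(r(37)) + J = 2*(2*37)**2 - 579/320 = 2*74**2 - 579/320 = 2*5476 - 579/320 = 10952 - 579/320 = 3504061/320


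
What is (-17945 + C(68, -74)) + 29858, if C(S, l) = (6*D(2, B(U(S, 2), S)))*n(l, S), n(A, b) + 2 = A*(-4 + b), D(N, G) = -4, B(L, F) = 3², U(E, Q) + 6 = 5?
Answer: 125625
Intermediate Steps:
U(E, Q) = -1 (U(E, Q) = -6 + 5 = -1)
B(L, F) = 9
n(A, b) = -2 + A*(-4 + b)
C(S, l) = 48 + 96*l - 24*S*l (C(S, l) = (6*(-4))*(-2 - 4*l + l*S) = -24*(-2 - 4*l + S*l) = 48 + 96*l - 24*S*l)
(-17945 + C(68, -74)) + 29858 = (-17945 + (48 + 96*(-74) - 24*68*(-74))) + 29858 = (-17945 + (48 - 7104 + 120768)) + 29858 = (-17945 + 113712) + 29858 = 95767 + 29858 = 125625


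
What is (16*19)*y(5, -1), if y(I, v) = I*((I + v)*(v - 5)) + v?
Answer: -36784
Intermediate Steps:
y(I, v) = v + I*(-5 + v)*(I + v) (y(I, v) = I*((I + v)*(-5 + v)) + v = I*((-5 + v)*(I + v)) + v = I*(-5 + v)*(I + v) + v = v + I*(-5 + v)*(I + v))
(16*19)*y(5, -1) = (16*19)*(-1 - 5*5² + 5*(-1)² - 1*5² - 5*5*(-1)) = 304*(-1 - 5*25 + 5*1 - 1*25 + 25) = 304*(-1 - 125 + 5 - 25 + 25) = 304*(-121) = -36784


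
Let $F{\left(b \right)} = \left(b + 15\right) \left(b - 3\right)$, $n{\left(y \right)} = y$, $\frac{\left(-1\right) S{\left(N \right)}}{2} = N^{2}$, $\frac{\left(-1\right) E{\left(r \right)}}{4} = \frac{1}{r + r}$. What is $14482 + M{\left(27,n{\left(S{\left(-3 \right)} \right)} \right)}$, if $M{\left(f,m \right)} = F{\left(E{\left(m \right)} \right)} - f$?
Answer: $\frac{1167319}{81} \approx 14411.0$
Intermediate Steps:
$E{\left(r \right)} = - \frac{2}{r}$ ($E{\left(r \right)} = - \frac{4}{r + r} = - \frac{4}{2 r} = - 4 \frac{1}{2 r} = - \frac{2}{r}$)
$S{\left(N \right)} = - 2 N^{2}$
$F{\left(b \right)} = \left(-3 + b\right) \left(15 + b\right)$ ($F{\left(b \right)} = \left(15 + b\right) \left(-3 + b\right) = \left(-3 + b\right) \left(15 + b\right)$)
$M{\left(f,m \right)} = -45 - f - \frac{24}{m} + \frac{4}{m^{2}}$ ($M{\left(f,m \right)} = \left(-45 + \left(- \frac{2}{m}\right)^{2} + 12 \left(- \frac{2}{m}\right)\right) - f = \left(-45 + \frac{4}{m^{2}} - \frac{24}{m}\right) - f = \left(-45 - \frac{24}{m} + \frac{4}{m^{2}}\right) - f = -45 - f - \frac{24}{m} + \frac{4}{m^{2}}$)
$14482 + M{\left(27,n{\left(S{\left(-3 \right)} \right)} \right)} = 14482 - \left(72 - \frac{4}{3} - \frac{1}{81}\right) = 14482 - \frac{5723}{81} = \frac{1167319}{81}$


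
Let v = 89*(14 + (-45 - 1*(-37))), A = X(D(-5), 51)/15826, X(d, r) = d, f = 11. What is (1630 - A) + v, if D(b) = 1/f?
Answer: 376722103/174086 ≈ 2164.0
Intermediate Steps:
D(b) = 1/11
A = 1/174086 (A = (1/11)/15826 = (1/11)*(1/15826) = 1/174086 ≈ 5.7443e-6)
v = 534 (v = 89*(14 + (-45 + 37)) = 89*(14 - 8) = 89*6 = 534)
(1630 - A) + v = (1630 - 1*1/174086) + 534 = (1630 - 1/174086) + 534 = 283760179/174086 + 534 = 376722103/174086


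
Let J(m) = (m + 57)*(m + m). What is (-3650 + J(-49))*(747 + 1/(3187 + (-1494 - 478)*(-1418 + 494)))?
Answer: -6045804696804/1825315 ≈ -3.3122e+6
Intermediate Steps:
J(m) = 2*m*(57 + m) (J(m) = (57 + m)*(2*m) = 2*m*(57 + m))
(-3650 + J(-49))*(747 + 1/(3187 + (-1494 - 478)*(-1418 + 494))) = (-3650 + 2*(-49)*(57 - 49))*(747 + 1/(3187 + (-1494 - 478)*(-1418 + 494))) = (-3650 + 2*(-49)*8)*(747 + 1/(3187 - 1972*(-924))) = (-3650 - 784)*(747 + 1/(3187 + 1822128)) = -4434*(747 + 1/1825315) = -4434*1363510306/1825315 = -6045804696804/1825315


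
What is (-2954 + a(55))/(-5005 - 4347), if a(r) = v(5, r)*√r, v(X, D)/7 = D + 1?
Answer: 211/668 - 7*√55/167 ≈ 0.0050096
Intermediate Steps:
v(X, D) = 7 + 7*D (v(X, D) = 7*(D + 1) = 7*(1 + D) = 7 + 7*D)
a(r) = √r*(7 + 7*r) (a(r) = (7 + 7*r)*√r = √r*(7 + 7*r))
(-2954 + a(55))/(-5005 - 4347) = (-2954 + 7*√55*(1 + 55))/(-5005 - 4347) = (-2954 + 7*√55*56)/(-9352) = (-2954 + 392*√55)*(-1/9352) = 211/668 - 7*√55/167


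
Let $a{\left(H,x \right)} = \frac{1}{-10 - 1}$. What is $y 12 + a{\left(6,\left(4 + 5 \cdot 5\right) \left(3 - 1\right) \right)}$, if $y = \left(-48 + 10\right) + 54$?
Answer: $\frac{2111}{11} \approx 191.91$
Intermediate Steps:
$a{\left(H,x \right)} = - \frac{1}{11}$ ($a{\left(H,x \right)} = \frac{1}{-11} = - \frac{1}{11}$)
$y = 16$ ($y = -38 + 54 = 16$)
$y 12 + a{\left(6,\left(4 + 5 \cdot 5\right) \left(3 - 1\right) \right)} = 16 \cdot 12 - \frac{1}{11} = 192 - \frac{1}{11} = \frac{2111}{11}$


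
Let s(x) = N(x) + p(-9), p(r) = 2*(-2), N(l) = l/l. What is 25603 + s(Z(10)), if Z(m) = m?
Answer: 25600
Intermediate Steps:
N(l) = 1
p(r) = -4
s(x) = -3 (s(x) = 1 - 4 = -3)
25603 + s(Z(10)) = 25603 - 3 = 25600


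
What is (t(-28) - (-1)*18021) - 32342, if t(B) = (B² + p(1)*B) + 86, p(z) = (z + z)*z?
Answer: -13507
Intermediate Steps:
p(z) = 2*z² (p(z) = (2*z)*z = 2*z²)
t(B) = 86 + B² + 2*B (t(B) = (B² + (2*1²)*B) + 86 = (B² + (2*1)*B) + 86 = (B² + 2*B) + 86 = 86 + B² + 2*B)
(t(-28) - (-1)*18021) - 32342 = ((86 + (-28)² + 2*(-28)) - (-1)*18021) - 32342 = ((86 + 784 - 56) - 1*(-18021)) - 32342 = (814 + 18021) - 32342 = 18835 - 32342 = -13507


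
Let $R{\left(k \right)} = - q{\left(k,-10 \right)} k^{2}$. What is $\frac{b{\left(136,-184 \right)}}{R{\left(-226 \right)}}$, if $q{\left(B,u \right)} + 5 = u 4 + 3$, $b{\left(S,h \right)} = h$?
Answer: $- \frac{23}{268149} \approx -8.5773 \cdot 10^{-5}$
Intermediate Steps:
$q{\left(B,u \right)} = -2 + 4 u$ ($q{\left(B,u \right)} = -5 + \left(u 4 + 3\right) = -5 + \left(4 u + 3\right) = -5 + \left(3 + 4 u\right) = -2 + 4 u$)
$R{\left(k \right)} = 42 k^{2}$ ($R{\left(k \right)} = - \left(-2 + 4 \left(-10\right)\right) k^{2} = - \left(-2 - 40\right) k^{2} = - \left(-42\right) k^{2} = 42 k^{2}$)
$\frac{b{\left(136,-184 \right)}}{R{\left(-226 \right)}} = - \frac{184}{42 \left(-226\right)^{2}} = - \frac{184}{42 \cdot 51076} = - \frac{184}{2145192} = \left(-184\right) \frac{1}{2145192} = - \frac{23}{268149}$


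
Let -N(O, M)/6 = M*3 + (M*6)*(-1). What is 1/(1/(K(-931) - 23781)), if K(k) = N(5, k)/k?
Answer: -23763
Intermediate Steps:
N(O, M) = 18*M (N(O, M) = -6*(M*3 + (M*6)*(-1)) = -6*(3*M + (6*M)*(-1)) = -6*(3*M - 6*M) = -(-18)*M = 18*M)
K(k) = 18 (K(k) = (18*k)/k = 18)
1/(1/(K(-931) - 23781)) = 1/(1/(18 - 23781)) = 1/(1/(-23763)) = 1/(-1/23763) = -23763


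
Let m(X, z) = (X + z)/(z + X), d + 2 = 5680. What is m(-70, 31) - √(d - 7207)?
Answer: 1 - I*√1529 ≈ 1.0 - 39.102*I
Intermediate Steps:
d = 5678 (d = -2 + 5680 = 5678)
m(X, z) = 1 (m(X, z) = (X + z)/(X + z) = 1)
m(-70, 31) - √(d - 7207) = 1 - √(5678 - 7207) = 1 - √(-1529) = 1 - I*√1529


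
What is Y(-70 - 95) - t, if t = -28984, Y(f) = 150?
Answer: 29134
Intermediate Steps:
Y(-70 - 95) - t = 150 - 1*(-28984) = 150 + 28984 = 29134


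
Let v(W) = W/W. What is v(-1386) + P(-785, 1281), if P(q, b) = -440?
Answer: -439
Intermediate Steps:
v(W) = 1
v(-1386) + P(-785, 1281) = 1 - 440 = -439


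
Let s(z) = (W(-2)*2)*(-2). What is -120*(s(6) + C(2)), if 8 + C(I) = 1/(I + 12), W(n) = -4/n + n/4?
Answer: 11700/7 ≈ 1671.4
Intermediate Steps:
W(n) = -4/n + n/4 (W(n) = -4/n + n*(¼) = -4/n + n/4)
C(I) = -8 + 1/(12 + I) (C(I) = -8 + 1/(I + 12) = -8 + 1/(12 + I))
s(z) = -6 (s(z) = ((-4/(-2) + (¼)*(-2))*2)*(-2) = ((-4*(-½) - ½)*2)*(-2) = ((2 - ½)*2)*(-2) = ((3/2)*2)*(-2) = 3*(-2) = -6)
-120*(s(6) + C(2)) = -120*(-6 + (-95 - 8*2)/(12 + 2)) = -120*(-6 + (-95 - 16)/14) = -120*(-6 + (1/14)*(-111)) = -120*(-6 - 111/14) = -120*(-195/14) = 11700/7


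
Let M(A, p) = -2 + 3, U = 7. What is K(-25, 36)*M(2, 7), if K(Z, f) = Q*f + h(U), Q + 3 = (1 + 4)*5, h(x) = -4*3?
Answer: 780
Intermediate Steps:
h(x) = -12
Q = 22 (Q = -3 + (1 + 4)*5 = -3 + 5*5 = -3 + 25 = 22)
K(Z, f) = -12 + 22*f (K(Z, f) = 22*f - 12 = -12 + 22*f)
M(A, p) = 1
K(-25, 36)*M(2, 7) = (-12 + 22*36)*1 = (-12 + 792)*1 = 780*1 = 780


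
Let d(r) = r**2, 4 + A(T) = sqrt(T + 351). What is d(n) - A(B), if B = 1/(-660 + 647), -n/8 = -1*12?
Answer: 9220 - sqrt(59306)/13 ≈ 9201.3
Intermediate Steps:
n = 96 (n = -(-8)*12 = -8*(-12) = 96)
B = -1/13 (B = 1/(-13) = -1/13 ≈ -0.076923)
A(T) = -4 + sqrt(351 + T) (A(T) = -4 + sqrt(T + 351) = -4 + sqrt(351 + T))
d(n) - A(B) = 96**2 - (-4 + sqrt(351 - 1/13)) = 9216 - (-4 + sqrt(4562/13)) = 9216 - (-4 + sqrt(59306)/13) = 9216 + (4 - sqrt(59306)/13) = 9220 - sqrt(59306)/13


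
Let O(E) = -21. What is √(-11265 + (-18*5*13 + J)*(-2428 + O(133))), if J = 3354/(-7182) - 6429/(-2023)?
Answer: √131007470588449/6783 ≈ 1687.4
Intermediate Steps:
J = 937808/345933 (J = 3354*(-1/7182) - 6429*(-1/2023) = -559/1197 + 6429/2023 = 937808/345933 ≈ 2.7110)
√(-11265 + (-18*5*13 + J)*(-2428 + O(133))) = √(-11265 + (-18*5*13 + 937808/345933)*(-2428 - 21)) = √(-11265 + (-90*13 + 937808/345933)*(-2449)) = √(-11265 + (-1170 + 937808/345933)*(-2449)) = √(-11265 - 403803802/345933*(-2449)) = √(-11265 + 988915511098/345933) = √(985018575853/345933) = √131007470588449/6783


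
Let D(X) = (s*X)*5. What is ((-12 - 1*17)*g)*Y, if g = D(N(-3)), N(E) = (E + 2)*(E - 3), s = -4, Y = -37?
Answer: -128760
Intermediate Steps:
N(E) = (-3 + E)*(2 + E) (N(E) = (2 + E)*(-3 + E) = (-3 + E)*(2 + E))
D(X) = -20*X (D(X) = -4*X*5 = -20*X)
g = -120 (g = -20*(-6 + (-3)**2 - 1*(-3)) = -20*(-6 + 9 + 3) = -20*6 = -120)
((-12 - 1*17)*g)*Y = ((-12 - 1*17)*(-120))*(-37) = ((-12 - 17)*(-120))*(-37) = -29*(-120)*(-37) = 3480*(-37) = -128760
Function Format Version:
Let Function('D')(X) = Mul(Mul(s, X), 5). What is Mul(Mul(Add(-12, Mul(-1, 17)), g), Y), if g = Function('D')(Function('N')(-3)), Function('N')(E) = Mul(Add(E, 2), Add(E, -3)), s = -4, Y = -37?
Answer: -128760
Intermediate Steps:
Function('N')(E) = Mul(Add(-3, E), Add(2, E)) (Function('N')(E) = Mul(Add(2, E), Add(-3, E)) = Mul(Add(-3, E), Add(2, E)))
Function('D')(X) = Mul(-20, X) (Function('D')(X) = Mul(Mul(-4, X), 5) = Mul(-20, X))
g = -120 (g = Mul(-20, Add(-6, Pow(-3, 2), Mul(-1, -3))) = Mul(-20, Add(-6, 9, 3)) = Mul(-20, 6) = -120)
Mul(Mul(Add(-12, Mul(-1, 17)), g), Y) = Mul(Mul(Add(-12, Mul(-1, 17)), -120), -37) = Mul(Mul(Add(-12, -17), -120), -37) = Mul(Mul(-29, -120), -37) = Mul(3480, -37) = -128760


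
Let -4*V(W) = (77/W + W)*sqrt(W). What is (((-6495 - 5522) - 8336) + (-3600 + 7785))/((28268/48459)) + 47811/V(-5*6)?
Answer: -195871278/7067 - 191244*I*sqrt(30)/977 ≈ -27716.0 - 1072.1*I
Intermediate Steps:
V(W) = -sqrt(W)*(W + 77/W)/4 (V(W) = -(77/W + W)*sqrt(W)/4 = -(W + 77/W)*sqrt(W)/4 = -sqrt(W)*(W + 77/W)/4)
(((-6495 - 5522) - 8336) + (-3600 + 7785))/((28268/48459)) + 47811/V(-5*6) = (((-6495 - 5522) - 8336) + (-3600 + 7785))/((28268/48459)) + 47811/(((-77 - (-5*6)**2)/(4*sqrt(-5*6)))) = ((-12017 - 8336) + 4185)/((28268*(1/48459))) + 47811/(((-77 - 1*(-30)**2)/(4*sqrt(-30)))) = (-20353 + 4185)/(28268/48459) + 47811/(((-I*sqrt(30)/30)*(-77 - 1*900)/4)) = -16168*48459/28268 + 47811/(((-I*sqrt(30)/30)*(-77 - 900)/4)) = -195871278/7067 + 47811/(((1/4)*(-I*sqrt(30)/30)*(-977))) = -195871278/7067 + 47811/((977*I*sqrt(30)/120)) = -195871278/7067 + 47811*(-4*I*sqrt(30)/977) = -195871278/7067 - 191244*I*sqrt(30)/977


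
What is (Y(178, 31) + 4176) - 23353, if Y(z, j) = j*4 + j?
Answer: -19022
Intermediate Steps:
Y(z, j) = 5*j (Y(z, j) = 4*j + j = 5*j)
(Y(178, 31) + 4176) - 23353 = (5*31 + 4176) - 23353 = (155 + 4176) - 23353 = 4331 - 23353 = -19022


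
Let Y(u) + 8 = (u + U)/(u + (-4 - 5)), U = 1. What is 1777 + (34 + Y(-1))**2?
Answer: 2453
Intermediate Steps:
Y(u) = -8 + (1 + u)/(-9 + u) (Y(u) = -8 + (u + 1)/(u + (-4 - 5)) = -8 + (1 + u)/(u - 9) = -8 + (1 + u)/(-9 + u))
1777 + (34 + Y(-1))**2 = 1777 + (34 + (73 - 7*(-1))/(-9 - 1))**2 = 1777 + (34 + (73 + 7)/(-10))**2 = 1777 + (34 - 1/10*80)**2 = 1777 + (34 - 8)**2 = 1777 + 26**2 = 1777 + 676 = 2453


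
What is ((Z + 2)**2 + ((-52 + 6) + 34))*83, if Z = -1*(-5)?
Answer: 3071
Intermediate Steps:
Z = 5
((Z + 2)**2 + ((-52 + 6) + 34))*83 = ((5 + 2)**2 + ((-52 + 6) + 34))*83 = (7**2 + (-46 + 34))*83 = (49 - 12)*83 = 37*83 = 3071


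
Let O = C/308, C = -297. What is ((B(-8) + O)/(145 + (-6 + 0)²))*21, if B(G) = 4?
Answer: 255/724 ≈ 0.35221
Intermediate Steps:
O = -27/28 (O = -297/308 = -297*1/308 = -27/28 ≈ -0.96429)
((B(-8) + O)/(145 + (-6 + 0)²))*21 = ((4 - 27/28)/(145 + (-6 + 0)²))*21 = (85/(28*(145 + (-6)²)))*21 = (85/(28*(145 + 36)))*21 = ((85/28)/181)*21 = ((85/28)*(1/181))*21 = (85/5068)*21 = 255/724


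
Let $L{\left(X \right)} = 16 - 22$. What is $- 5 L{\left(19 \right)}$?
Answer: $30$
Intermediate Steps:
$L{\left(X \right)} = -6$
$- 5 L{\left(19 \right)} = \left(-5\right) \left(-6\right) = 30$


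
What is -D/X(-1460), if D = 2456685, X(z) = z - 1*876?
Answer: 2456685/2336 ≈ 1051.7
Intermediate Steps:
X(z) = -876 + z (X(z) = z - 876 = -876 + z)
-D/X(-1460) = -2456685/(-876 - 1460) = -2456685/(-2336) = -2456685*(-1)/2336 = -1*(-2456685/2336) = 2456685/2336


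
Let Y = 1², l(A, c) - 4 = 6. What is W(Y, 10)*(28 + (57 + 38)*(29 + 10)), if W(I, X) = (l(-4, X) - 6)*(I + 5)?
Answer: 89592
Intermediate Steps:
l(A, c) = 10 (l(A, c) = 4 + 6 = 10)
Y = 1
W(I, X) = 20 + 4*I (W(I, X) = (10 - 6)*(I + 5) = 4*(5 + I) = 20 + 4*I)
W(Y, 10)*(28 + (57 + 38)*(29 + 10)) = (20 + 4*1)*(28 + (57 + 38)*(29 + 10)) = (20 + 4)*(28 + 95*39) = 24*(28 + 3705) = 24*3733 = 89592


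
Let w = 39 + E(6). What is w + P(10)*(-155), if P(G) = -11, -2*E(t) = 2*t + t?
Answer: 1735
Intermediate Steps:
E(t) = -3*t/2 (E(t) = -(2*t + t)/2 = -3*t/2)
w = 30 (w = 39 - 3/2*6 = 39 - 9 = 30)
w + P(10)*(-155) = 30 - 11*(-155) = 30 + 1705 = 1735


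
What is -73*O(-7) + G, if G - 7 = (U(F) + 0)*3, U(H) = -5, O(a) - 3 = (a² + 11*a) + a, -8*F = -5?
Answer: 2328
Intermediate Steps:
F = 5/8 (F = -⅛*(-5) = 5/8 ≈ 0.62500)
O(a) = 3 + a² + 12*a (O(a) = 3 + ((a² + 11*a) + a) = 3 + (a² + 12*a) = 3 + a² + 12*a)
G = -8 (G = 7 + (-5 + 0)*3 = 7 - 5*3 = 7 - 15 = -8)
-73*O(-7) + G = -73*(3 + (-7)² + 12*(-7)) - 8 = -73*(3 + 49 - 84) - 8 = -73*(-32) - 8 = 2336 - 8 = 2328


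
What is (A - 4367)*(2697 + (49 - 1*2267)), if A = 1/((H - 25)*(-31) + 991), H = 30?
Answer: -1748738469/836 ≈ -2.0918e+6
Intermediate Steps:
A = 1/836 (A = 1/((30 - 25)*(-31) + 991) = 1/(5*(-31) + 991) = 1/(-155 + 991) = 1/836 ≈ 0.0011962)
(A - 4367)*(2697 + (49 - 1*2267)) = (1/836 - 4367)*(2697 + (49 - 1*2267)) = -3650811*(2697 + (49 - 2267))/836 = -3650811*(2697 - 2218)/836 = -3650811/836*479 = -1748738469/836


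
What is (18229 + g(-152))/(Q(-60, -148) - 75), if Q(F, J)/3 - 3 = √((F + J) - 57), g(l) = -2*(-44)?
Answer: -402974/2247 - 18317*I*√265/2247 ≈ -179.34 - 132.7*I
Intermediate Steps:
g(l) = 88
Q(F, J) = 9 + 3*√(-57 + F + J) (Q(F, J) = 9 + 3*√((F + J) - 57) = 9 + 3*√(-57 + F + J))
(18229 + g(-152))/(Q(-60, -148) - 75) = (18229 + 88)/((9 + 3*√(-57 - 60 - 148)) - 75) = 18317/((9 + 3*√(-265)) - 75) = 18317/((9 + 3*(I*√265)) - 75) = 18317/((9 + 3*I*√265) - 75) = 18317/(-66 + 3*I*√265)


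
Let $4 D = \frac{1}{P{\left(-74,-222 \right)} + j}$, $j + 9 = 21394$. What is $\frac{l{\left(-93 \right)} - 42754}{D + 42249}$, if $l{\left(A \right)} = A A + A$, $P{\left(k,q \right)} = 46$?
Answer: $- \frac{2931589352}{3621753277} \approx -0.80944$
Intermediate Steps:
$j = 21385$ ($j = -9 + 21394 = 21385$)
$l{\left(A \right)} = A + A^{2}$ ($l{\left(A \right)} = A^{2} + A = A + A^{2}$)
$D = \frac{1}{85724}$ ($D = \frac{1}{4 \left(46 + 21385\right)} = \frac{1}{4 \cdot 21431} = \frac{1}{4} \cdot \frac{1}{21431} = \frac{1}{85724} \approx 1.1665 \cdot 10^{-5}$)
$\frac{l{\left(-93 \right)} - 42754}{D + 42249} = \frac{- 93 \left(1 - 93\right) - 42754}{\frac{1}{85724} + 42249} = \frac{\left(-93\right) \left(-92\right) - 42754}{\frac{3621753277}{85724}} = \left(8556 - 42754\right) \frac{85724}{3621753277} = \left(-34198\right) \frac{85724}{3621753277} = - \frac{2931589352}{3621753277}$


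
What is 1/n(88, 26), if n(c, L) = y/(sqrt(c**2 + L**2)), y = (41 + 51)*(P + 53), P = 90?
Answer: sqrt(2105)/6578 ≈ 0.0069748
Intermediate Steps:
y = 13156 (y = (41 + 51)*(90 + 53) = 92*143 = 13156)
n(c, L) = 13156/sqrt(L**2 + c**2) (n(c, L) = 13156/(sqrt(c**2 + L**2)) = 13156/(sqrt(L**2 + c**2)) = 13156/sqrt(L**2 + c**2))
1/n(88, 26) = 1/(13156/sqrt(26**2 + 88**2)) = 1/(13156/sqrt(676 + 7744)) = 1/(13156/sqrt(8420)) = 1/(13156*(sqrt(2105)/4210)) = 1/(6578*sqrt(2105)/2105) = sqrt(2105)/6578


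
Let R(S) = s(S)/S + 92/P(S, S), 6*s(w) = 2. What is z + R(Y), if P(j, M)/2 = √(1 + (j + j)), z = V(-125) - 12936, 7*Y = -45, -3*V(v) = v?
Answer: -1740742/135 - 46*I*√581/83 ≈ -12894.0 - 13.359*I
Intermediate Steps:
V(v) = -v/3
Y = -45/7 (Y = (⅐)*(-45) = -45/7 ≈ -6.4286)
s(w) = ⅓ (s(w) = (⅙)*2 = ⅓)
z = -38683/3 (z = -⅓*(-125) - 12936 = 125/3 - 12936 = -38683/3 ≈ -12894.)
P(j, M) = 2*√(1 + 2*j) (P(j, M) = 2*√(1 + (j + j)) = 2*√(1 + 2*j))
R(S) = 46/√(1 + 2*S) + 1/(3*S) (R(S) = 1/(3*S) + 92/((2*√(1 + 2*S))) = 1/(3*S) + 92*(1/(2*√(1 + 2*S))) = 1/(3*S) + 46/√(1 + 2*S) = 46/√(1 + 2*S) + 1/(3*S))
z + R(Y) = -38683/3 + (46/√(1 + 2*(-45/7)) + 1/(3*(-45/7))) = -38683/3 + (46/√(1 - 90/7) + (⅓)*(-7/45)) = -38683/3 + (46/√(-83/7) - 7/135) = -38683/3 + (46*(-I*√581/83) - 7/135) = -38683/3 + (-46*I*√581/83 - 7/135) = -38683/3 + (-7/135 - 46*I*√581/83) = -1740742/135 - 46*I*√581/83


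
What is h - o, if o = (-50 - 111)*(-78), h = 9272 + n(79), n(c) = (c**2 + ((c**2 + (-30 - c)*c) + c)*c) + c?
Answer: -177955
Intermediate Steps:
n(c) = c + c**2 + c*(c + c**2 + c*(-30 - c)) (n(c) = (c**2 + ((c**2 + c*(-30 - c)) + c)*c) + c = (c**2 + (c + c**2 + c*(-30 - c))*c) + c = (c**2 + c*(c + c**2 + c*(-30 - c))) + c = c + c**2 + c*(c + c**2 + c*(-30 - c)))
h = -165397 (h = 9272 + 79*(1 - 28*79) = 9272 + 79*(1 - 2212) = 9272 + 79*(-2211) = 9272 - 174669 = -165397)
o = 12558 (o = -161*(-78) = 12558)
h - o = -165397 - 1*12558 = -165397 - 12558 = -177955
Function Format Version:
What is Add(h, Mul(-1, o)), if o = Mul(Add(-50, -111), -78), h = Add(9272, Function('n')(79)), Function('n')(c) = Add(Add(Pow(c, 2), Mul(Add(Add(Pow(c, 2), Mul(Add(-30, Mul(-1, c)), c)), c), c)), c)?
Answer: -177955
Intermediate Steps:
Function('n')(c) = Add(c, Pow(c, 2), Mul(c, Add(c, Pow(c, 2), Mul(c, Add(-30, Mul(-1, c)))))) (Function('n')(c) = Add(Add(Pow(c, 2), Mul(Add(Add(Pow(c, 2), Mul(c, Add(-30, Mul(-1, c)))), c), c)), c) = Add(Add(Pow(c, 2), Mul(Add(c, Pow(c, 2), Mul(c, Add(-30, Mul(-1, c)))), c)), c) = Add(Add(Pow(c, 2), Mul(c, Add(c, Pow(c, 2), Mul(c, Add(-30, Mul(-1, c)))))), c) = Add(c, Pow(c, 2), Mul(c, Add(c, Pow(c, 2), Mul(c, Add(-30, Mul(-1, c)))))))
h = -165397 (h = Add(9272, Mul(79, Add(1, Mul(-28, 79)))) = Add(9272, Mul(79, Add(1, -2212))) = Add(9272, Mul(79, -2211)) = Add(9272, -174669) = -165397)
o = 12558 (o = Mul(-161, -78) = 12558)
Add(h, Mul(-1, o)) = Add(-165397, Mul(-1, 12558)) = Add(-165397, -12558) = -177955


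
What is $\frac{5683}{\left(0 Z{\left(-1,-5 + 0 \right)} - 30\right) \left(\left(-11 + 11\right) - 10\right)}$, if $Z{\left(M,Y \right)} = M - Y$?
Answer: $\frac{5683}{300} \approx 18.943$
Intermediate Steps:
$\frac{5683}{\left(0 Z{\left(-1,-5 + 0 \right)} - 30\right) \left(\left(-11 + 11\right) - 10\right)} = \frac{5683}{\left(0 \left(-1 - \left(-5 + 0\right)\right) - 30\right) \left(\left(-11 + 11\right) - 10\right)} = \frac{5683}{\left(0 \left(-1 - -5\right) - 30\right) \left(0 - 10\right)} = \frac{5683}{\left(0 \left(-1 + 5\right) - 30\right) \left(-10\right)} = \frac{5683}{\left(0 \cdot 4 - 30\right) \left(-10\right)} = \frac{5683}{\left(0 - 30\right) \left(-10\right)} = \frac{5683}{\left(-30\right) \left(-10\right)} = \frac{5683}{300}$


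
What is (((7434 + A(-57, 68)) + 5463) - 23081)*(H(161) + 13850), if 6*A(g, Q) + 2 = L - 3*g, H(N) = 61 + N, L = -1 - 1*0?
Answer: -142915232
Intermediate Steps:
L = -1 (L = -1 + 0 = -1)
A(g, Q) = -½ - g/2 (A(g, Q) = -⅓ + (-1 - 3*g)/6 = -⅓ + (-⅙ - g/2) = -½ - g/2)
(((7434 + A(-57, 68)) + 5463) - 23081)*(H(161) + 13850) = (((7434 + (-½ - ½*(-57))) + 5463) - 23081)*((61 + 161) + 13850) = (((7434 + (-½ + 57/2)) + 5463) - 23081)*(222 + 13850) = (((7434 + 28) + 5463) - 23081)*14072 = ((7462 + 5463) - 23081)*14072 = (12925 - 23081)*14072 = -10156*14072 = -142915232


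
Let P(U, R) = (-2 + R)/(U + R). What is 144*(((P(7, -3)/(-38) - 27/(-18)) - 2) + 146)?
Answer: 398178/19 ≈ 20957.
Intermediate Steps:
P(U, R) = (-2 + R)/(R + U)
144*(((P(7, -3)/(-38) - 27/(-18)) - 2) + 146) = 144*(((((-2 - 3)/(-3 + 7))/(-38) - 27/(-18)) - 2) + 146) = 144*((((-5/4)*(-1/38) - 27*(-1/18)) - 2) + 146) = 144*(((((1/4)*(-5))*(-1/38) + 3/2) - 2) + 146) = 144*(((-5/4*(-1/38) + 3/2) - 2) + 146) = 144*(((5/152 + 3/2) - 2) + 146) = 144*((233/152 - 2) + 146) = 144*(-71/152 + 146) = 144*(22121/152) = 398178/19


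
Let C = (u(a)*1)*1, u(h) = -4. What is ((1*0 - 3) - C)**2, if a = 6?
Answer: 1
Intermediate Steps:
C = -4 (C = -4*1*1 = -4*1 = -4)
((1*0 - 3) - C)**2 = ((1*0 - 3) - 1*(-4))**2 = ((0 - 3) + 4)**2 = (-3 + 4)**2 = 1**2 = 1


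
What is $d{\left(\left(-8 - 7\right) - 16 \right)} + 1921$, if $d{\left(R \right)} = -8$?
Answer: $1913$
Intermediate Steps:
$d{\left(\left(-8 - 7\right) - 16 \right)} + 1921 = -8 + 1921 = 1913$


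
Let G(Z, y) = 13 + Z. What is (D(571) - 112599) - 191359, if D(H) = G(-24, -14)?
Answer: -303969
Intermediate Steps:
D(H) = -11 (D(H) = 13 - 24 = -11)
(D(571) - 112599) - 191359 = (-11 - 112599) - 191359 = -112610 - 191359 = -303969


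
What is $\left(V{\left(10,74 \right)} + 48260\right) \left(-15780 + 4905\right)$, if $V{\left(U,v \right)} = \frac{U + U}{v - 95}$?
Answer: $- \frac{3673720000}{7} \approx -5.2482 \cdot 10^{8}$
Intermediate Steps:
$V{\left(U,v \right)} = \frac{2 U}{-95 + v}$
$\left(V{\left(10,74 \right)} + 48260\right) \left(-15780 + 4905\right) = \left(2 \cdot 10 \frac{1}{-95 + 74} + 48260\right) \left(-15780 + 4905\right) = \left(2 \cdot 10 \frac{1}{-21} + 48260\right) \left(-10875\right) = \left(2 \cdot 10 \left(- \frac{1}{21}\right) + 48260\right) \left(-10875\right) = \left(- \frac{20}{21} + 48260\right) \left(-10875\right) = \frac{1013440}{21} \left(-10875\right) = - \frac{3673720000}{7}$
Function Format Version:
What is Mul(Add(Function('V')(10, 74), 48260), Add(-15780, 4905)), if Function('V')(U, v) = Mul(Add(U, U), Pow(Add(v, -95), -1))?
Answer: Rational(-3673720000, 7) ≈ -5.2482e+8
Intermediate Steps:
Function('V')(U, v) = Mul(2, U, Pow(Add(-95, v), -1)) (Function('V')(U, v) = Mul(Mul(2, U), Pow(Add(-95, v), -1)) = Mul(2, U, Pow(Add(-95, v), -1)))
Mul(Add(Function('V')(10, 74), 48260), Add(-15780, 4905)) = Mul(Add(Mul(2, 10, Pow(Add(-95, 74), -1)), 48260), Add(-15780, 4905)) = Mul(Add(Mul(2, 10, Pow(-21, -1)), 48260), -10875) = Mul(Add(Mul(2, 10, Rational(-1, 21)), 48260), -10875) = Mul(Add(Rational(-20, 21), 48260), -10875) = Mul(Rational(1013440, 21), -10875) = Rational(-3673720000, 7)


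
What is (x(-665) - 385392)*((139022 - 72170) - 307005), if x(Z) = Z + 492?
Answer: 92594591445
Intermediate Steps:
x(Z) = 492 + Z
(x(-665) - 385392)*((139022 - 72170) - 307005) = ((492 - 665) - 385392)*((139022 - 72170) - 307005) = (-173 - 385392)*(66852 - 307005) = -385565*(-240153) = 92594591445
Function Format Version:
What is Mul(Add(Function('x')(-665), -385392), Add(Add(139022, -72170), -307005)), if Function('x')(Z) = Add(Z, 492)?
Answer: 92594591445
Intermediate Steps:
Function('x')(Z) = Add(492, Z)
Mul(Add(Function('x')(-665), -385392), Add(Add(139022, -72170), -307005)) = Mul(Add(Add(492, -665), -385392), Add(Add(139022, -72170), -307005)) = Mul(Add(-173, -385392), Add(66852, -307005)) = Mul(-385565, -240153) = 92594591445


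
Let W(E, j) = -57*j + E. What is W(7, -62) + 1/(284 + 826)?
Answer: 3930511/1110 ≈ 3541.0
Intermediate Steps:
W(E, j) = E - 57*j
W(7, -62) + 1/(284 + 826) = (7 - 57*(-62)) + 1/(284 + 826) = (7 + 3534) + 1/1110 = 3541 + 1/1110 = 3930511/1110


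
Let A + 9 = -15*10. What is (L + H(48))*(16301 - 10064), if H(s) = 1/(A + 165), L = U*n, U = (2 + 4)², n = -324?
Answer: -145494657/2 ≈ -7.2747e+7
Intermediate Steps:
U = 36 (U = 6² = 36)
A = -159 (A = -9 - 15*10 = -9 - 150 = -159)
L = -11664 (L = 36*(-324) = -11664)
H(s) = ⅙ (H(s) = 1/(-159 + 165) = 1/6 = ⅙)
(L + H(48))*(16301 - 10064) = (-11664 + ⅙)*(16301 - 10064) = -69983/6*6237 = -145494657/2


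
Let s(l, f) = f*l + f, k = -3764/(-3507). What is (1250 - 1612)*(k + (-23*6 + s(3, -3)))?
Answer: 189067532/3507 ≈ 53912.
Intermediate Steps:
k = 3764/3507 (k = -3764*(-1/3507) = 3764/3507 ≈ 1.0733)
s(l, f) = f + f*l
(1250 - 1612)*(k + (-23*6 + s(3, -3))) = (1250 - 1612)*(3764/3507 + (-23*6 - 3*(1 + 3))) = -362*(3764/3507 + (-138 - 3*4)) = -362*(3764/3507 + (-138 - 12)) = -362*(3764/3507 - 150) = -362*(-522286/3507) = 189067532/3507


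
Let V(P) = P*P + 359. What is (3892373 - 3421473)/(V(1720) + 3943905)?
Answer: 117725/1725666 ≈ 0.068220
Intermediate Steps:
V(P) = 359 + P**2 (V(P) = P**2 + 359 = 359 + P**2)
(3892373 - 3421473)/(V(1720) + 3943905) = (3892373 - 3421473)/((359 + 1720**2) + 3943905) = 470900/((359 + 2958400) + 3943905) = 470900/(2958759 + 3943905) = 470900/6902664 = 470900*(1/6902664) = 117725/1725666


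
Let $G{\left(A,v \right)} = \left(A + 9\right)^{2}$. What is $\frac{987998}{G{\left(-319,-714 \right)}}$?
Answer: $\frac{493999}{48050} \approx 10.281$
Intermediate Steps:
$G{\left(A,v \right)} = \left(9 + A\right)^{2}$
$\frac{987998}{G{\left(-319,-714 \right)}} = \frac{987998}{\left(9 - 319\right)^{2}} = \frac{987998}{\left(-310\right)^{2}} = \frac{987998}{96100} = 987998 \cdot \frac{1}{96100} = \frac{493999}{48050}$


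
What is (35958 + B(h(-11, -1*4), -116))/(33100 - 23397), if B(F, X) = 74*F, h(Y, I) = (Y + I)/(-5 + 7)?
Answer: 35403/9703 ≈ 3.6487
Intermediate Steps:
h(Y, I) = I/2 + Y/2 (h(Y, I) = (I + Y)/2 = (I + Y)*(½) = I/2 + Y/2)
(35958 + B(h(-11, -1*4), -116))/(33100 - 23397) = (35958 + 74*((-1*4)/2 + (½)*(-11)))/(33100 - 23397) = (35958 + 74*((½)*(-4) - 11/2))/9703 = (35958 + 74*(-2 - 11/2))*(1/9703) = (35958 + 74*(-15/2))*(1/9703) = (35958 - 555)*(1/9703) = 35403*(1/9703) = 35403/9703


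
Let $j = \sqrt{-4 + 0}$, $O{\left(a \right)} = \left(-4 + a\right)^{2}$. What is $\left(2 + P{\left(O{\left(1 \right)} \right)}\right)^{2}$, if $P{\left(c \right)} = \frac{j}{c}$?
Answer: $\frac{320}{81} + \frac{8 i}{9} \approx 3.9506 + 0.88889 i$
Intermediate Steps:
$j = 2 i$ ($j = \sqrt{-4} = 2 i \approx 2.0 i$)
$P{\left(c \right)} = \frac{2 i}{c}$
$\left(2 + P{\left(O{\left(1 \right)} \right)}\right)^{2} = \left(2 + \frac{2 i}{\left(-4 + 1\right)^{2}}\right)^{2} = \left(2 + \frac{2 i}{\left(-3\right)^{2}}\right)^{2} = \left(2 + \frac{2 i}{9}\right)^{2}$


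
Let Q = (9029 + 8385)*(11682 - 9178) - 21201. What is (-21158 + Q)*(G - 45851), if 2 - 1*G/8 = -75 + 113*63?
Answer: -4451500443539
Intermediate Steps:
G = -56336 (G = 16 - 8*(-75 + 113*63) = 16 - 8*(-75 + 7119) = 16 - 8*7044 = 16 - 56352 = -56336)
Q = 43583455 (Q = 17414*2504 - 21201 = 43604656 - 21201 = 43583455)
(-21158 + Q)*(G - 45851) = (-21158 + 43583455)*(-56336 - 45851) = 43562297*(-102187) = -4451500443539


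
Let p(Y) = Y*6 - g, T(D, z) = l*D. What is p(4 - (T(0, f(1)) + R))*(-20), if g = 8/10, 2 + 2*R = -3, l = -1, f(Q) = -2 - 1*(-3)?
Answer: -764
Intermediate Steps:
f(Q) = 1 (f(Q) = -2 + 3 = 1)
R = -5/2 (R = -1 + (1/2)*(-3) = -1 - 3/2 = -5/2 ≈ -2.5000)
T(D, z) = -D
g = 4/5 (g = 8*(1/10) = 4/5 ≈ 0.80000)
p(Y) = -4/5 + 6*Y (p(Y) = Y*6 - 1*4/5 = 6*Y - 4/5 = -4/5 + 6*Y)
p(4 - (T(0, f(1)) + R))*(-20) = (-4/5 + 6*(4 - (-1*0 - 5/2)))*(-20) = (-4/5 + 6*(4 - (0 - 5/2)))*(-20) = (-4/5 + 6*(4 - 1*(-5/2)))*(-20) = (-4/5 + 6*(4 + 5/2))*(-20) = (-4/5 + 6*(13/2))*(-20) = (-4/5 + 39)*(-20) = (191/5)*(-20) = -764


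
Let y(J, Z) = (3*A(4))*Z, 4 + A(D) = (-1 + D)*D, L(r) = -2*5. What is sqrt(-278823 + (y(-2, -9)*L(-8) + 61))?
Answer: I*sqrt(276602) ≈ 525.93*I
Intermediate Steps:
L(r) = -10
A(D) = -4 + D*(-1 + D) (A(D) = -4 + (-1 + D)*D = -4 + D*(-1 + D))
y(J, Z) = 24*Z (y(J, Z) = (3*(-4 + 4**2 - 1*4))*Z = (3*(-4 + 16 - 4))*Z = (3*8)*Z = 24*Z)
sqrt(-278823 + (y(-2, -9)*L(-8) + 61)) = sqrt(-278823 + ((24*(-9))*(-10) + 61)) = sqrt(-278823 + (-216*(-10) + 61)) = sqrt(-278823 + (2160 + 61)) = sqrt(-278823 + 2221) = sqrt(-276602) = I*sqrt(276602)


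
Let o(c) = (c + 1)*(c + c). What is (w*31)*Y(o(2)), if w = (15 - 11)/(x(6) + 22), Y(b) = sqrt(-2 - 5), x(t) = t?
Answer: 31*I*sqrt(7)/7 ≈ 11.717*I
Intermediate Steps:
o(c) = 2*c*(1 + c) (o(c) = (1 + c)*(2*c) = 2*c*(1 + c))
Y(b) = I*sqrt(7) (Y(b) = sqrt(-7) = I*sqrt(7))
w = 1/7 (w = (15 - 11)/(6 + 22) = 4/28 = 4*(1/28) = 1/7 ≈ 0.14286)
(w*31)*Y(o(2)) = ((1/7)*31)*(I*sqrt(7)) = 31*(I*sqrt(7))/7 = 31*I*sqrt(7)/7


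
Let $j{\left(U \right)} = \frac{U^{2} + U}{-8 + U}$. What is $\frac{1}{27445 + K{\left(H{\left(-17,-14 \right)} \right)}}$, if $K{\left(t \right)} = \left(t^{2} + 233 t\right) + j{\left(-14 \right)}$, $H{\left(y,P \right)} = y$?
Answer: $\frac{11}{261412} \approx 4.2079 \cdot 10^{-5}$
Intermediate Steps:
$j{\left(U \right)} = \frac{U + U^{2}}{-8 + U}$
$K{\left(t \right)} = - \frac{91}{11} + t^{2} + 233 t$ ($K{\left(t \right)} = \left(t^{2} + 233 t\right) - \frac{14 \left(1 - 14\right)}{-8 - 14} = \left(t^{2} + 233 t\right) - 14 \frac{1}{-22} \left(-13\right) = \left(t^{2} + 233 t\right) - \left(- \frac{7}{11}\right) \left(-13\right) = \left(t^{2} + 233 t\right) - \frac{91}{11} = - \frac{91}{11} + t^{2} + 233 t$)
$\frac{1}{27445 + K{\left(H{\left(-17,-14 \right)} \right)}} = \frac{1}{27445 + \left(- \frac{91}{11} + \left(-17\right)^{2} + 233 \left(-17\right)\right)} = \frac{1}{27445 - \frac{40483}{11}} = \frac{1}{\frac{261412}{11}} = \frac{11}{261412}$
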